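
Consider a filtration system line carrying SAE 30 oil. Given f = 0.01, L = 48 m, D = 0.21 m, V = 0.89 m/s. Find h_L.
Formula: h_L = f \frac{L}{D} \frac{V^2}{2g}
h_L = 0.01·(48/0.21)·0.89²/(2·9.81) = 0.09228 m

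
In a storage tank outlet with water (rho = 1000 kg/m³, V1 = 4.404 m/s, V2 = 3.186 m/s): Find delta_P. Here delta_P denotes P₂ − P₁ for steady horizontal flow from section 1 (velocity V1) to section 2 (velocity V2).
Formula: \Delta P = \frac{1}{2} \rho (V_1^2 - V_2^2)
delta_P = 0.5·1000·(4.404² − 3.186²)/1000 = 4.622 kPa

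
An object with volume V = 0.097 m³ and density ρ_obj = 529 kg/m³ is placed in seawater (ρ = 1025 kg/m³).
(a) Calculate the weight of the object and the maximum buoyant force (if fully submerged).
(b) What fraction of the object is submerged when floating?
(a) W=rho_obj*g*V=529*9.81*0.097=503.4 N; F_B(max)=rho*g*V=1025*9.81*0.097=975.4 N
(b) Floating fraction=rho_obj/rho=529/1025=0.516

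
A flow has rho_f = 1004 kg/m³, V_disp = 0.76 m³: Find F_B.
Formula: F_B = \rho_f g V_{disp}
F_B = 1004·9.81·0.76 = 7485 N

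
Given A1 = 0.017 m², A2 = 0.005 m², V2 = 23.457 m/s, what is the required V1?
Formula: V_2 = \frac{A_1 V_1}{A_2}
Substituting knowns: 23.457 = 0.017·V1/0.005
Solving for V1: V1 = 23.457·0.005/0.017 = 6.899 m/s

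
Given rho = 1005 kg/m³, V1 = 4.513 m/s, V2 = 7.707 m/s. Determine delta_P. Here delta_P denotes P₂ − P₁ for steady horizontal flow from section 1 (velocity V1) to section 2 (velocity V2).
Formula: \Delta P = \frac{1}{2} \rho (V_1^2 - V_2^2)
delta_P = 0.5·1005·(4.513² − 7.707²)/1000 = -19.61 kPa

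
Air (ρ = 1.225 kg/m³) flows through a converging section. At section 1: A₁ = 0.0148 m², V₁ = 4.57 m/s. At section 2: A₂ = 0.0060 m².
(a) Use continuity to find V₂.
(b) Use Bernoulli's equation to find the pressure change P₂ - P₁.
(a) Continuity: A₁V₁=A₂V₂ -> V₂=A₁V₁/A₂=0.0148*4.57/0.0060=11.27 m/s
(b) Bernoulli: P₂-P₁=0.5*rho*(V₁^2-V₂^2)/1000=0.5*1.225*(4.57^2-11.27^2)/1000=-0.065 kPa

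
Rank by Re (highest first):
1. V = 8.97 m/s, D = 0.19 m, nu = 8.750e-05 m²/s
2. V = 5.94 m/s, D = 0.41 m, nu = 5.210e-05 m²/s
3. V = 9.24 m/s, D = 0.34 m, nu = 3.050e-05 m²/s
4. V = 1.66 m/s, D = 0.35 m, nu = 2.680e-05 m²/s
Case 1: Re = 19478
Case 2: Re = 46745
Case 3: Re = 103003
Case 4: Re = 21679
Ranking (highest first): 3, 2, 4, 1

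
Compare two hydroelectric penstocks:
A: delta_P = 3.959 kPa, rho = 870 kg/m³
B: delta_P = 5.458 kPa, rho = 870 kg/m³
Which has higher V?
V(A) = 3.017 m/s, V(B) = 3.542 m/s. Answer: B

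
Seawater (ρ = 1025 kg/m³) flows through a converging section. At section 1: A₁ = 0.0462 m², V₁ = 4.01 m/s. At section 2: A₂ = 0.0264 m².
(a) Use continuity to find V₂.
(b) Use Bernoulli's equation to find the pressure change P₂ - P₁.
(a) Continuity: A₁V₁=A₂V₂ -> V₂=A₁V₁/A₂=0.0462*4.01/0.0264=7.02 m/s
(b) Bernoulli: P₂-P₁=0.5*rho*(V₁^2-V₂^2)/1000=0.5*1025*(4.01^2-7.02^2)/1000=-17.02 kPa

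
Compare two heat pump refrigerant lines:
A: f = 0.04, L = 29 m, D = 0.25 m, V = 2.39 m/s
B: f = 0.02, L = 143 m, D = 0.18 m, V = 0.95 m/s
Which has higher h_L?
h_L(A) = 1.351 m, h_L(B) = 0.7309 m. Answer: A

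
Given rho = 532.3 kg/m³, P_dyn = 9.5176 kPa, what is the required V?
Formula: P_{dyn} = \frac{1}{2} \rho V^2
Substituting knowns: 9.5176 = 0.5·532.3·V²/1000
Solving for V: V = √(2·(9.5176·1000)/532.3) = 5.98 m/s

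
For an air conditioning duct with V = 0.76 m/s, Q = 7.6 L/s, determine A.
Formula: Q = A V
Substituting knowns: 7.6 = A·0.76·1000
Solving for A: A = (7.6/1000)/0.76 = 0.01 m²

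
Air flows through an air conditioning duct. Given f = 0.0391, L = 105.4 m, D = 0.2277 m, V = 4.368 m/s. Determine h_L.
Formula: h_L = f \frac{L}{D} \frac{V^2}{2g}
h_L = 0.0391·(105.4/0.2277)·4.368²/(2·9.81) = 17.6 m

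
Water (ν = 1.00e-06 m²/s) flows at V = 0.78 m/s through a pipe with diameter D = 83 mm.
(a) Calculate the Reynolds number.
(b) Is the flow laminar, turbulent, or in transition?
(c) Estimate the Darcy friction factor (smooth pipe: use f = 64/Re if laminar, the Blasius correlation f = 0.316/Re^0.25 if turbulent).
(a) Re = V·D/ν = 0.78·0.083/1.00e-06 = 64740
(b) Flow regime: turbulent (Re > 4000)
(c) Friction factor: f = 0.316/Re^0.25 = 0.316/64740^0.25 = 0.01981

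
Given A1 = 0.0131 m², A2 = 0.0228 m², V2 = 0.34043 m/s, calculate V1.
Formula: V_2 = \frac{A_1 V_1}{A_2}
Substituting knowns: 0.34043 = 0.0131·V1/0.0228
Solving for V1: V1 = 0.34043·0.0228/0.0131 = 0.5925 m/s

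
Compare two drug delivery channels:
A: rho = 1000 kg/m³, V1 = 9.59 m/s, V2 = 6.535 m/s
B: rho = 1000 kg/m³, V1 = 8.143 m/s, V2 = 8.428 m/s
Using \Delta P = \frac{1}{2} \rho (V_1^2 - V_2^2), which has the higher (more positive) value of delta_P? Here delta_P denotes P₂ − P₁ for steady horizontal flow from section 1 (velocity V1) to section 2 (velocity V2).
delta_P(A) = 24.63 kPa, delta_P(B) = -2.361 kPa. Answer: A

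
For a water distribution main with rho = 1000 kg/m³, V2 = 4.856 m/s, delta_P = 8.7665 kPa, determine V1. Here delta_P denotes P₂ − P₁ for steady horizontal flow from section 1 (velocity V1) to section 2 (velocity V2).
Formula: \Delta P = \frac{1}{2} \rho (V_1^2 - V_2^2)
Substituting knowns: 8.7665 = 0.5·1000·(V1² − 4.856²)/1000
Solving for V1: V1 = √(4.856² + 2·(8.7665·1000)/1000) = 6.412 m/s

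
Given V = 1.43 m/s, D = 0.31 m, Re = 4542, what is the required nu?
Formula: Re = \frac{V D}{\nu}
Substituting knowns: 4542 = 1.43·0.31/nu
Solving for nu: nu = 1.43·0.31/4542 = 9.760e-05 m²/s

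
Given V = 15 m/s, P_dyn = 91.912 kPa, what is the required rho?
Formula: P_{dyn} = \frac{1}{2} \rho V^2
Substituting knowns: 91.912 = 0.5·rho·15²/1000
Solving for rho: rho = 2·(91.912·1000)/15² = 817 kg/m³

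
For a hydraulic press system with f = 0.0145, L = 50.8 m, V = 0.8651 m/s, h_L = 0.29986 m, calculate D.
Formula: h_L = f \frac{L}{D} \frac{V^2}{2g}
Substituting knowns: 0.29986 = 0.0145·(50.8/D)·0.8651²/(2·9.81)
Solving for D: D = 0.0145·50.8·0.8651²/(2·9.81·0.29986) = 0.0937 m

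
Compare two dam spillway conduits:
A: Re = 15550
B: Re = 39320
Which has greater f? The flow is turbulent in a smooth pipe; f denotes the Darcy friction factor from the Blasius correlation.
f(A) = 0.0283, f(B) = 0.02244. Answer: A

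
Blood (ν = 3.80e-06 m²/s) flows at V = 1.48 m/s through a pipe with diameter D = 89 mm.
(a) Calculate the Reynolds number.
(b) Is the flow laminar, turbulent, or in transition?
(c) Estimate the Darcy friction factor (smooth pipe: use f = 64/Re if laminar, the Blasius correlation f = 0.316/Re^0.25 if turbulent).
(a) Re = V·D/ν = 1.48·0.089/3.80e-06 = 34663
(b) Flow regime: turbulent (Re > 4000)
(c) Friction factor: f = 0.316/Re^0.25 = 0.316/34663^0.25 = 0.02316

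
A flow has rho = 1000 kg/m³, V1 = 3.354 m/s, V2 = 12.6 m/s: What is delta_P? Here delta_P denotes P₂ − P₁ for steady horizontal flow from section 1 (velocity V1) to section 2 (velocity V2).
Formula: \Delta P = \frac{1}{2} \rho (V_1^2 - V_2^2)
delta_P = 0.5·1000·(3.354² − 12.6²)/1000 = -73.76 kPa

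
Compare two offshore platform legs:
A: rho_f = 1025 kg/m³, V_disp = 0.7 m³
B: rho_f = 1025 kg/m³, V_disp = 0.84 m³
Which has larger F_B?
F_B(A) = 7039 N, F_B(B) = 8446 N. Answer: B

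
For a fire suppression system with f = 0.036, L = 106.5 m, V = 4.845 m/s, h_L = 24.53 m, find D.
Formula: h_L = f \frac{L}{D} \frac{V^2}{2g}
Substituting knowns: 24.53 = 0.036·(106.5/D)·4.845²/(2·9.81)
Solving for D: D = 0.036·106.5·4.845²/(2·9.81·24.53) = 0.187 m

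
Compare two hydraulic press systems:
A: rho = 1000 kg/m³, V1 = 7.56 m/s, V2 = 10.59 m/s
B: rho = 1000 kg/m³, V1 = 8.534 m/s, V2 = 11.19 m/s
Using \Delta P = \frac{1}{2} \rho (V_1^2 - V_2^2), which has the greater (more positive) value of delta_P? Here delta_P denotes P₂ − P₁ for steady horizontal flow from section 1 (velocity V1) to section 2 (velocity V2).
delta_P(A) = -27.5 kPa, delta_P(B) = -26.19 kPa. Answer: B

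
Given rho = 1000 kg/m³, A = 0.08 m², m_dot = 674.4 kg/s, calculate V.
Formula: \dot{m} = \rho A V
Substituting knowns: 674.4 = 1000·0.08·V
Solving for V: V = 674.4/(1000·0.08) = 8.43 m/s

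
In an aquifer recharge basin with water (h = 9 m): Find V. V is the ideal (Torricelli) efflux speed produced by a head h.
Formula: V = \sqrt{2 g h}
V = √(2·9.81·9) = 13.29 m/s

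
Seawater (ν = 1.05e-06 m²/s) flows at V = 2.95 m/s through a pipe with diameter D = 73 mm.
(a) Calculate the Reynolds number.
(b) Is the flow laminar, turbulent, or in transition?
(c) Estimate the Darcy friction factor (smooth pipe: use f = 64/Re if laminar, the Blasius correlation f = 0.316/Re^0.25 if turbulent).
(a) Re = V·D/ν = 2.95·0.073/1.05e-06 = 205100
(b) Flow regime: turbulent (Re > 4000)
(c) Friction factor: f = 0.316/Re^0.25 = 0.316/205100^0.25 = 0.01485 (Blasius is strictly valid for Re ≲ 1e5; used here as the smooth-pipe estimate the problem specifies)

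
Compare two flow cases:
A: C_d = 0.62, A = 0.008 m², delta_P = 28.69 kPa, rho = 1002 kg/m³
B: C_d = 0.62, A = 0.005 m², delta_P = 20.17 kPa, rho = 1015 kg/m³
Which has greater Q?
Q(A) = 37.53 L/s, Q(B) = 19.54 L/s. Answer: A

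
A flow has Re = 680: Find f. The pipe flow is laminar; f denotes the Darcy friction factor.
Formula: f = \frac{64}{Re}
f = 64/680 = 0.09412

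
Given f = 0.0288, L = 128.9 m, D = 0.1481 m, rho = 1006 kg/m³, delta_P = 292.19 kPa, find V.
Formula: \Delta P = f \frac{L}{D} \frac{\rho V^2}{2}
Substituting knowns: 292.19 = 0.0288·(128.9/0.1481)·0.5·1006·V²/1000
Solving for V: V = √((292.19·1000)/(0.0288·(128.9/0.1481)·0.5·1006)) = 4.814 m/s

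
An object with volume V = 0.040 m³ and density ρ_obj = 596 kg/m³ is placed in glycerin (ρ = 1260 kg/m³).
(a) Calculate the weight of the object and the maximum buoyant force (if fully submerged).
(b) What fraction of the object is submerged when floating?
(a) W=rho_obj*g*V=596*9.81*0.040=233.9 N; F_B(max)=rho*g*V=1260*9.81*0.040=494.4 N
(b) Floating fraction=rho_obj/rho=596/1260=0.473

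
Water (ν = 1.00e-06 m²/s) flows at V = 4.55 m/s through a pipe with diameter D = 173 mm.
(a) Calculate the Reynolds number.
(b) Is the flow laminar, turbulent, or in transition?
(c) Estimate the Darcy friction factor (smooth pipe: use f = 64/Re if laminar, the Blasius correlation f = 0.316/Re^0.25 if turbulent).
(a) Re = V·D/ν = 4.55·0.173/1.00e-06 = 787150
(b) Flow regime: turbulent (Re > 4000)
(c) Friction factor: f = 0.316/Re^0.25 = 0.316/787150^0.25 = 0.01061 (Blasius is strictly valid for Re ≲ 1e5; used here as the smooth-pipe estimate the problem specifies)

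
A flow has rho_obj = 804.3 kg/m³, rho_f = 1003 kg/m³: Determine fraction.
Formula: f_{sub} = \frac{\rho_{obj}}{\rho_f}
fraction = 804.3/1003 = 0.8019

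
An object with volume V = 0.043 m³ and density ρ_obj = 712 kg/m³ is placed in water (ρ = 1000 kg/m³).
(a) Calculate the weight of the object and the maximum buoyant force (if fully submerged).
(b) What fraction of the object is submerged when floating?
(a) W=rho_obj*g*V=712*9.81*0.043=300.3 N; F_B(max)=rho*g*V=1000*9.81*0.043=421.8 N
(b) Floating fraction=rho_obj/rho=712/1000=0.712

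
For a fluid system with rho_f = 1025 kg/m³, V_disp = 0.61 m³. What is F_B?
Formula: F_B = \rho_f g V_{disp}
F_B = 1025·9.81·0.61 = 6134 N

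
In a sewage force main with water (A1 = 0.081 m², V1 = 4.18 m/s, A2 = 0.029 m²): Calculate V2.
Formula: V_2 = \frac{A_1 V_1}{A_2}
V2 = 0.081·4.18/0.029 = 11.68 m/s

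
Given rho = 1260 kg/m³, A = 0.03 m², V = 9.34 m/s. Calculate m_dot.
Formula: \dot{m} = \rho A V
m_dot = 1260·0.03·9.34 = 353.1 kg/s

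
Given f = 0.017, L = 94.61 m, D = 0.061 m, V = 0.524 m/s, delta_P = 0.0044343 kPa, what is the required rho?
Formula: \Delta P = f \frac{L}{D} \frac{\rho V^2}{2}
Substituting knowns: 0.0044343 = 0.017·(94.61/0.061)·0.5·rho·0.524²/1000
Solving for rho: rho = (0.0044343·1000)/(0.017·(94.61/0.061)·0.5·0.524²) = 1.225 kg/m³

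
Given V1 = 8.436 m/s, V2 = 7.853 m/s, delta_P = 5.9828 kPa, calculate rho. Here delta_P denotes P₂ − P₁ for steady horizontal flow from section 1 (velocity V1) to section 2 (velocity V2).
Formula: \Delta P = \frac{1}{2} \rho (V_1^2 - V_2^2)
Substituting knowns: 5.9828 = 0.5·rho·(8.436² − 7.853²)/1000
Solving for rho: rho = 2·(5.9828·1000)/(8.436² − 7.853²) = 1260 kg/m³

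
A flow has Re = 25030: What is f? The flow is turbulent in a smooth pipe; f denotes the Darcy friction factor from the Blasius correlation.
Formula: f = \frac{0.316}{Re^{0.25}}
f = 0.316/25030^0.25 = 0.02512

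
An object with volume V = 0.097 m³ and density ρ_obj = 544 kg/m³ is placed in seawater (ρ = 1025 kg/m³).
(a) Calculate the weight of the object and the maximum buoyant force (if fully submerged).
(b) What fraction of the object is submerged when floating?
(a) W=rho_obj*g*V=544*9.81*0.097=517.7 N; F_B(max)=rho*g*V=1025*9.81*0.097=975.4 N
(b) Floating fraction=rho_obj/rho=544/1025=0.531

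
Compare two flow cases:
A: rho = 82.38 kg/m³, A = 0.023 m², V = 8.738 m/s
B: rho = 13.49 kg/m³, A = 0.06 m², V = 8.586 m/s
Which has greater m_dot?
m_dot(A) = 16.56 kg/s, m_dot(B) = 6.95 kg/s. Answer: A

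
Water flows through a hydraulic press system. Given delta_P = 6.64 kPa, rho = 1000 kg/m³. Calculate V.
Formula: V = \sqrt{\frac{2 \Delta P}{\rho}}
V = √(2·(6.64·1000)/1000) = 3.644 m/s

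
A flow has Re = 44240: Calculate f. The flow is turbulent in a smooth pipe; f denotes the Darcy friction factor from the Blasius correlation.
Formula: f = \frac{0.316}{Re^{0.25}}
f = 0.316/44240^0.25 = 0.02179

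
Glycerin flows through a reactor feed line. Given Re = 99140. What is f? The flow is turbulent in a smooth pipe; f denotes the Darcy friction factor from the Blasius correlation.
Formula: f = \frac{0.316}{Re^{0.25}}
f = 0.316/99140^0.25 = 0.01781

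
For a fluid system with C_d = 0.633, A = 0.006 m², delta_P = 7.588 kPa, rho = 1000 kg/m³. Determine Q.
Formula: Q = C_d A \sqrt{\frac{2 \Delta P}{\rho}}
Q = 0.633·0.006·√(2·(7.588·1000)/1000)·1000 = 14.8 L/s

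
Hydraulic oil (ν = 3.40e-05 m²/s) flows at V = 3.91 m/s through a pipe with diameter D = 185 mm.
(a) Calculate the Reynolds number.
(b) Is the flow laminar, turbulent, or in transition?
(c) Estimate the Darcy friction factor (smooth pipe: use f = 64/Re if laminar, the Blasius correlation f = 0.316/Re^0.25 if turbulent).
(a) Re = V·D/ν = 3.91·0.185/3.40e-05 = 21275
(b) Flow regime: turbulent (Re > 4000)
(c) Friction factor: f = 0.316/Re^0.25 = 0.316/21275^0.25 = 0.02616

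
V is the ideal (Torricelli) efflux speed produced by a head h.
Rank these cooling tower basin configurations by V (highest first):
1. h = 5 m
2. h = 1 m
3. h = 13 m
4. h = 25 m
Case 1: V = 9.905 m/s
Case 2: V = 4.429 m/s
Case 3: V = 15.97 m/s
Case 4: V = 22.15 m/s
Ranking (highest first): 4, 3, 1, 2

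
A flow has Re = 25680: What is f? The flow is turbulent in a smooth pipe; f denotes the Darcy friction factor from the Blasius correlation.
Formula: f = \frac{0.316}{Re^{0.25}}
f = 0.316/25680^0.25 = 0.02496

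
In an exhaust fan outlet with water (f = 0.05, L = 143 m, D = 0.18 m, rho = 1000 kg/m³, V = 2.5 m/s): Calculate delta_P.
Formula: \Delta P = f \frac{L}{D} \frac{\rho V^2}{2}
delta_P = 0.05·(143/0.18)·0.5·1000·2.5²/1000 = 124.1 kPa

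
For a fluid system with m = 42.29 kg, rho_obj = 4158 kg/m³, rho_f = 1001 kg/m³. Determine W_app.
Formula: W_{app} = mg\left(1 - \frac{\rho_f}{\rho_{obj}}\right)
W_app = 42.29·9.81·(1 − 1001/4158) = 315 N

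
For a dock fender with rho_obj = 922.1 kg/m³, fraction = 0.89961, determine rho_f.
Formula: f_{sub} = \frac{\rho_{obj}}{\rho_f}
Substituting knowns: 0.89961 = 922.1/rho_f
Solving for rho_f: rho_f = 922.1/0.89961 = 1025 kg/m³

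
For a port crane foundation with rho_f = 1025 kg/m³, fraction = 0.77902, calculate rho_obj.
Formula: f_{sub} = \frac{\rho_{obj}}{\rho_f}
Substituting knowns: 0.77902 = rho_obj/1025
Solving for rho_obj: rho_obj = 0.77902·1025 = 798.5 kg/m³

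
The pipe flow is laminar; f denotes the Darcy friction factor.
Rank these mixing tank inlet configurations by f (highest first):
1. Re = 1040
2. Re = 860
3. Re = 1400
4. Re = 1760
Case 1: f = 0.06154
Case 2: f = 0.07442
Case 3: f = 0.04571
Case 4: f = 0.03636
Ranking (highest first): 2, 1, 3, 4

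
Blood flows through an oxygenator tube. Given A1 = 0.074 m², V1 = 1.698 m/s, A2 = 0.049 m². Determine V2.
Formula: V_2 = \frac{A_1 V_1}{A_2}
V2 = 0.074·1.698/0.049 = 2.564 m/s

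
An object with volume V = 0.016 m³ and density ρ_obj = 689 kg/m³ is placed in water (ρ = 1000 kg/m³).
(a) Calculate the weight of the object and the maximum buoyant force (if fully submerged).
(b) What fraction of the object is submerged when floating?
(a) W=rho_obj*g*V=689*9.81*0.016=108.1 N; F_B(max)=rho*g*V=1000*9.81*0.016=157.0 N
(b) Floating fraction=rho_obj/rho=689/1000=0.689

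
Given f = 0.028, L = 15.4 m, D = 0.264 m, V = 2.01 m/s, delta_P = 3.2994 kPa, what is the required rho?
Formula: \Delta P = f \frac{L}{D} \frac{\rho V^2}{2}
Substituting knowns: 3.2994 = 0.028·(15.4/0.264)·0.5·rho·2.01²/1000
Solving for rho: rho = (3.2994·1000)/(0.028·(15.4/0.264)·0.5·2.01²) = 1000 kg/m³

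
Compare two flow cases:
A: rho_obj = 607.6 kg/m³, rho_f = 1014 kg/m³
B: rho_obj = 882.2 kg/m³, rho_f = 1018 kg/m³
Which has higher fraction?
fraction(A) = 0.5992, fraction(B) = 0.8666. Answer: B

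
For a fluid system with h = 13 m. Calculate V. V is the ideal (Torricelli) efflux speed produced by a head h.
Formula: V = \sqrt{2 g h}
V = √(2·9.81·13) = 15.97 m/s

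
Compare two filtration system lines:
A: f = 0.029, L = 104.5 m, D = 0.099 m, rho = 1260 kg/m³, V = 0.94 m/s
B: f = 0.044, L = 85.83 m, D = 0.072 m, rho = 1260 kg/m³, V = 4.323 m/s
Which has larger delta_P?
delta_P(A) = 17.04 kPa, delta_P(B) = 617.5 kPa. Answer: B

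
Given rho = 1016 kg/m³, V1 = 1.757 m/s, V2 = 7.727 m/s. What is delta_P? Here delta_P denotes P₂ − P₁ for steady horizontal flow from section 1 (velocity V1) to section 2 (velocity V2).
Formula: \Delta P = \frac{1}{2} \rho (V_1^2 - V_2^2)
delta_P = 0.5·1016·(1.757² − 7.727²)/1000 = -28.76 kPa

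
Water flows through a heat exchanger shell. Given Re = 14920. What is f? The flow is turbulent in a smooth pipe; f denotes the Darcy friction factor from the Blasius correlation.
Formula: f = \frac{0.316}{Re^{0.25}}
f = 0.316/14920^0.25 = 0.02859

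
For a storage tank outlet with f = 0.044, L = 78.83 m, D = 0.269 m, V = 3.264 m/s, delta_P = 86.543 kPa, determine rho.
Formula: \Delta P = f \frac{L}{D} \frac{\rho V^2}{2}
Substituting knowns: 86.543 = 0.044·(78.83/0.269)·0.5·rho·3.264²/1000
Solving for rho: rho = (86.543·1000)/(0.044·(78.83/0.269)·0.5·3.264²) = 1260 kg/m³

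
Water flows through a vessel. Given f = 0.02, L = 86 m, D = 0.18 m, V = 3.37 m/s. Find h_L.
Formula: h_L = f \frac{L}{D} \frac{V^2}{2g}
h_L = 0.02·(86/0.18)·3.37²/(2·9.81) = 5.531 m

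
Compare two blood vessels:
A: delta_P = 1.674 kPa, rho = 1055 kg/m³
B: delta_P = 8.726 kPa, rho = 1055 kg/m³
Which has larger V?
V(A) = 1.781 m/s, V(B) = 4.067 m/s. Answer: B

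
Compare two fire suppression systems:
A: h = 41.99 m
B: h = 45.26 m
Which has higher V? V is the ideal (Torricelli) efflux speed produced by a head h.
V(A) = 28.7 m/s, V(B) = 29.8 m/s. Answer: B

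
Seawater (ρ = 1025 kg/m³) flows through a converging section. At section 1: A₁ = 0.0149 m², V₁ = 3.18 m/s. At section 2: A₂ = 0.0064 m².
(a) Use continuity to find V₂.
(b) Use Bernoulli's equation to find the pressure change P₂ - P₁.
(a) Continuity: A₁V₁=A₂V₂ -> V₂=A₁V₁/A₂=0.0149*3.18/0.0064=7.40 m/s
(b) Bernoulli: P₂-P₁=0.5*rho*(V₁^2-V₂^2)/1000=0.5*1025*(3.18^2-7.40^2)/1000=-22.88 kPa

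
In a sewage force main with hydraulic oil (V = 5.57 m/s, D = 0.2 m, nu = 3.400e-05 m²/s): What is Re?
Formula: Re = \frac{V D}{\nu}
Re = 5.57·0.2/3.400e-05 = 32765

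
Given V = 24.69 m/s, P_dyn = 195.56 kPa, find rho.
Formula: P_{dyn} = \frac{1}{2} \rho V^2
Substituting knowns: 195.56 = 0.5·rho·24.69²/1000
Solving for rho: rho = 2·(195.56·1000)/24.69² = 641.6 kg/m³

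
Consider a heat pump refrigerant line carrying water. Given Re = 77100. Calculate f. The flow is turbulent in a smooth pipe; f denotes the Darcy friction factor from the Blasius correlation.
Formula: f = \frac{0.316}{Re^{0.25}}
f = 0.316/77100^0.25 = 0.01896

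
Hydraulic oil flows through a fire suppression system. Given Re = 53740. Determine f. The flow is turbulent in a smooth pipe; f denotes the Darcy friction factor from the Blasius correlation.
Formula: f = \frac{0.316}{Re^{0.25}}
f = 0.316/53740^0.25 = 0.02075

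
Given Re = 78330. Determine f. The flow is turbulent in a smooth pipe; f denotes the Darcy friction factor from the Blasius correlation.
Formula: f = \frac{0.316}{Re^{0.25}}
f = 0.316/78330^0.25 = 0.01889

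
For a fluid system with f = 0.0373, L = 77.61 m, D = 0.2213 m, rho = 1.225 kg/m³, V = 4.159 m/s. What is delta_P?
Formula: \Delta P = f \frac{L}{D} \frac{\rho V^2}{2}
delta_P = 0.0373·(77.61/0.2213)·0.5·1.225·4.159²/1000 = 0.1386 kPa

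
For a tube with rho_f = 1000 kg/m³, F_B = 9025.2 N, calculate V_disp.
Formula: F_B = \rho_f g V_{disp}
Substituting knowns: 9025.2 = 1000·9.81·V_disp
Solving for V_disp: V_disp = 9025.2/(1000·9.81) = 0.92 m³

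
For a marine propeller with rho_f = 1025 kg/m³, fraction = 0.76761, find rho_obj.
Formula: f_{sub} = \frac{\rho_{obj}}{\rho_f}
Substituting knowns: 0.76761 = rho_obj/1025
Solving for rho_obj: rho_obj = 0.76761·1025 = 786.8 kg/m³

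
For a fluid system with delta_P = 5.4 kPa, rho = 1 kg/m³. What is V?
Formula: V = \sqrt{\frac{2 \Delta P}{\rho}}
V = √(2·(5.4·1000)/1) = 103.9 m/s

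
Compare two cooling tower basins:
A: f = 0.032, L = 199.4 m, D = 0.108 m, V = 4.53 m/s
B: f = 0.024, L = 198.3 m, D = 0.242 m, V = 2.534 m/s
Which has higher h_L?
h_L(A) = 61.79 m, h_L(B) = 6.436 m. Answer: A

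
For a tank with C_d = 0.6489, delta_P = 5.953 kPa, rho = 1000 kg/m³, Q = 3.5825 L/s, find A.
Formula: Q = C_d A \sqrt{\frac{2 \Delta P}{\rho}}
Substituting knowns: 3.5825 = 0.6489·A·√(2·(5.953·1000)/1000)·1000
Solving for A: A = (3.5825/1000)/(0.6489·√(2·(5.953·1000)/1000)) = 0.0016 m²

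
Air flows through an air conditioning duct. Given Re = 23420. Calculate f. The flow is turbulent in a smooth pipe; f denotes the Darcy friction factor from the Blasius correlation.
Formula: f = \frac{0.316}{Re^{0.25}}
f = 0.316/23420^0.25 = 0.02554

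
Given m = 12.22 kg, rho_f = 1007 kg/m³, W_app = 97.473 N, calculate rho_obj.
Formula: W_{app} = mg\left(1 - \frac{\rho_f}{\rho_{obj}}\right)
Substituting knowns: 97.473 = 12.22·9.81·(1 − 1007/rho_obj)
Solving for rho_obj: rho_obj = 1007/(1 − 97.473/(12.22·9.81)) = 5388 kg/m³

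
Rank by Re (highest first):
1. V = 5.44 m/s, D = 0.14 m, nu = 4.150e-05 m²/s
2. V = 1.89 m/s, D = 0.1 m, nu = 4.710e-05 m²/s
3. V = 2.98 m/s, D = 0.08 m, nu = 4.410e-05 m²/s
Case 1: Re = 18352
Case 2: Re = 4013
Case 3: Re = 5406
Ranking (highest first): 1, 3, 2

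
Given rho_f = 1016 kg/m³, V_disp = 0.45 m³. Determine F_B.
Formula: F_B = \rho_f g V_{disp}
F_B = 1016·9.81·0.45 = 4485 N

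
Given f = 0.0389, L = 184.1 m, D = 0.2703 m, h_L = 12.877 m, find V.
Formula: h_L = f \frac{L}{D} \frac{V^2}{2g}
Substituting knowns: 12.877 = 0.0389·(184.1/0.2703)·V²/(2·9.81)
Solving for V: V = √(12.877·2·9.81/(0.0389·(184.1/0.2703))) = 3.088 m/s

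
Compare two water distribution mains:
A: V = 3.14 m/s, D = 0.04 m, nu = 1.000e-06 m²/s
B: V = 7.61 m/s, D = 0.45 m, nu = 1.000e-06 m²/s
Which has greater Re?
Re(A) = 125600, Re(B) = 3.425e+06. Answer: B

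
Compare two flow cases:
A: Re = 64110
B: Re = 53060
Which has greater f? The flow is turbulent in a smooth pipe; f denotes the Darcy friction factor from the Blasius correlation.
f(A) = 0.01986, f(B) = 0.02082. Answer: B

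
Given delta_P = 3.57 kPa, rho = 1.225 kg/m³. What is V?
Formula: V = \sqrt{\frac{2 \Delta P}{\rho}}
V = √(2·(3.57·1000)/1.225) = 76.35 m/s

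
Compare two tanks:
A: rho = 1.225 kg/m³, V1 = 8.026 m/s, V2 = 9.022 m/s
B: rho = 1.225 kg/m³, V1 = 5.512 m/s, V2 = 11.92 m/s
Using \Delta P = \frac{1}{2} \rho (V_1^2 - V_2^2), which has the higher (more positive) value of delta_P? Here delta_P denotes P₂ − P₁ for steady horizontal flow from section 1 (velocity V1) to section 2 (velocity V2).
delta_P(A) = -0.0104 kPa, delta_P(B) = -0.06842 kPa. Answer: A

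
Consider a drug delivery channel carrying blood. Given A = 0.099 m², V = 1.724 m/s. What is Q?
Formula: Q = A V
Q = 0.099·1.724·1000 = 170.7 L/s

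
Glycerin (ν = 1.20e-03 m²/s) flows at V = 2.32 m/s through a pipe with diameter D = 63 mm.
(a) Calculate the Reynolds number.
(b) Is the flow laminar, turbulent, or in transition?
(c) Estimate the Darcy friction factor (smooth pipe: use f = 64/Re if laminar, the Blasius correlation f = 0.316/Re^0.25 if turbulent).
(a) Re = V·D/ν = 2.32·0.063/1.20e-03 = 121.8
(b) Flow regime: laminar (Re < 2300)
(c) Friction factor: f = 64/Re = 64/121.8 = 0.5255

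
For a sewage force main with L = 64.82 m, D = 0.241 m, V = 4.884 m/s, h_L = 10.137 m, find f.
Formula: h_L = f \frac{L}{D} \frac{V^2}{2g}
Substituting knowns: 10.137 = f·(64.82/0.241)·4.884²/(2·9.81)
Solving for f: f = 10.137·2·9.81/((64.82/0.241)·4.884²) = 0.031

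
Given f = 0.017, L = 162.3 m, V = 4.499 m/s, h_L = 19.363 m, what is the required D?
Formula: h_L = f \frac{L}{D} \frac{V^2}{2g}
Substituting knowns: 19.363 = 0.017·(162.3/D)·4.499²/(2·9.81)
Solving for D: D = 0.017·162.3·4.499²/(2·9.81·19.363) = 0.147 m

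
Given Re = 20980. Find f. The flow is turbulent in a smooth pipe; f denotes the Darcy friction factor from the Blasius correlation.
Formula: f = \frac{0.316}{Re^{0.25}}
f = 0.316/20980^0.25 = 0.02626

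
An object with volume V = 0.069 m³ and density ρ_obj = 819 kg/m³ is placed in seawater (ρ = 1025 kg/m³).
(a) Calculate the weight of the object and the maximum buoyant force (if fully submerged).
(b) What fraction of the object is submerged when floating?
(a) W=rho_obj*g*V=819*9.81*0.069=554.4 N; F_B(max)=rho*g*V=1025*9.81*0.069=693.8 N
(b) Floating fraction=rho_obj/rho=819/1025=0.799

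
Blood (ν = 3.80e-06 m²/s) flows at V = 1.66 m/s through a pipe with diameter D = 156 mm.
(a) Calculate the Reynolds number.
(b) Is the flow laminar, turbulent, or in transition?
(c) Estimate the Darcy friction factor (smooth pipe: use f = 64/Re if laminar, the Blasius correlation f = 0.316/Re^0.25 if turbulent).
(a) Re = V·D/ν = 1.66·0.156/3.80e-06 = 68147
(b) Flow regime: turbulent (Re > 4000)
(c) Friction factor: f = 0.316/Re^0.25 = 0.316/68147^0.25 = 0.01956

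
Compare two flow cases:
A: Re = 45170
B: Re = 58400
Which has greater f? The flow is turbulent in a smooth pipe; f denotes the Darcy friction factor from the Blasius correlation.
f(A) = 0.02168, f(B) = 0.02033. Answer: A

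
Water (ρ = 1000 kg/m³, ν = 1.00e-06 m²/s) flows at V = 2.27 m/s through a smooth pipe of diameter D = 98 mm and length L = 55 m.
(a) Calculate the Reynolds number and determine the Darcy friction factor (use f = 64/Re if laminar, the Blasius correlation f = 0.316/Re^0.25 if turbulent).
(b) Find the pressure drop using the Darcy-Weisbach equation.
(a) Re = V·D/ν = 2.27·0.098/1.00e-06 = 222460 → turbulent (Re > 4000); f = 0.316/Re^0.25 = 0.316/222460^0.25 = 0.01455 (Blasius is strictly valid for Re ≲ 1e5; used here as the smooth-pipe estimate the problem specifies)
(b) Darcy-Weisbach: ΔP = f·(L/D)·½ρV²/1000 = 0.01455·(55/0.098)·½·1000·2.27²/1000 = 21.04 kPa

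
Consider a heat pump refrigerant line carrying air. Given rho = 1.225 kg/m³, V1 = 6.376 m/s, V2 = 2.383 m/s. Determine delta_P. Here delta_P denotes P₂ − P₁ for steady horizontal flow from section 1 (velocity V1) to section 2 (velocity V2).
Formula: \Delta P = \frac{1}{2} \rho (V_1^2 - V_2^2)
delta_P = 0.5·1.225·(6.376² − 2.383²)/1000 = 0.02142 kPa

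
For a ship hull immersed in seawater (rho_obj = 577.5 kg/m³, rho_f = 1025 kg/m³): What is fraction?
Formula: f_{sub} = \frac{\rho_{obj}}{\rho_f}
fraction = 577.5/1025 = 0.5634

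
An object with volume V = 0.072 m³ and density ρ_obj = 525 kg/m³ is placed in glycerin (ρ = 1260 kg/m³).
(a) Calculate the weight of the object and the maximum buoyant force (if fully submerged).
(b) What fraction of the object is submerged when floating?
(a) W=rho_obj*g*V=525*9.81*0.072=370.8 N; F_B(max)=rho*g*V=1260*9.81*0.072=890.0 N
(b) Floating fraction=rho_obj/rho=525/1260=0.417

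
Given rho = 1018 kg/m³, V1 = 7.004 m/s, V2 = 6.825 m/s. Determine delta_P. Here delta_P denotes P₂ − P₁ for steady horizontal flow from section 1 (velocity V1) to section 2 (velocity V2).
Formula: \Delta P = \frac{1}{2} \rho (V_1^2 - V_2^2)
delta_P = 0.5·1018·(7.004² − 6.825²)/1000 = 1.26 kPa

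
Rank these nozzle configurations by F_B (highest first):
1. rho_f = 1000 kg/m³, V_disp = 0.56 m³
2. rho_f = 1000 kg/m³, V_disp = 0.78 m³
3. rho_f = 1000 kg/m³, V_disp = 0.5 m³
Case 1: F_B = 5494 N
Case 2: F_B = 7652 N
Case 3: F_B = 4905 N
Ranking (highest first): 2, 1, 3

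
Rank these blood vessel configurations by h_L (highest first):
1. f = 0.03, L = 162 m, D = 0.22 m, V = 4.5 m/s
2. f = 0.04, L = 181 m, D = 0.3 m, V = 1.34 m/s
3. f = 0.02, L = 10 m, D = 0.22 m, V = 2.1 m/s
Case 1: h_L = 22.8 m
Case 2: h_L = 2.209 m
Case 3: h_L = 0.2043 m
Ranking (highest first): 1, 2, 3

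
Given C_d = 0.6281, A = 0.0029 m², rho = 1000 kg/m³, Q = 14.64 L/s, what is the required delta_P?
Formula: Q = C_d A \sqrt{\frac{2 \Delta P}{\rho}}
Substituting knowns: 14.64 = 0.6281·0.0029·√(2·(delta_P·1000)/1000)·1000
Solving for delta_P: delta_P = ((14.64/1000)/(0.6281·0.0029))²·1000/2/1000 = 32.3 kPa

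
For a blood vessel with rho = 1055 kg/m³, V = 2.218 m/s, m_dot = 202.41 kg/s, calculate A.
Formula: \dot{m} = \rho A V
Substituting knowns: 202.41 = 1055·A·2.218
Solving for A: A = 202.41/(1055·2.218) = 0.0865 m²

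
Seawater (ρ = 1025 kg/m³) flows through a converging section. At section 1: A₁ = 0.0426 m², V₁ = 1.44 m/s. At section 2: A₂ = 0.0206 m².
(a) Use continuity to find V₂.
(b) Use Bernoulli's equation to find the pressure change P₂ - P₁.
(a) Continuity: A₁V₁=A₂V₂ -> V₂=A₁V₁/A₂=0.0426*1.44/0.0206=2.98 m/s
(b) Bernoulli: P₂-P₁=0.5*rho*(V₁^2-V₂^2)/1000=0.5*1025*(1.44^2-2.98^2)/1000=-3.488 kPa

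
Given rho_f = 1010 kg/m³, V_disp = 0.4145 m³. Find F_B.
Formula: F_B = \rho_f g V_{disp}
F_B = 1010·9.81·0.4145 = 4107 N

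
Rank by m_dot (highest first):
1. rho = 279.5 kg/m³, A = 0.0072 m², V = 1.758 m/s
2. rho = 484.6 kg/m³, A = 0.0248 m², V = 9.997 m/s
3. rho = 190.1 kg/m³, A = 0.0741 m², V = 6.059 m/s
Case 1: m_dot = 3.538 kg/s
Case 2: m_dot = 120.1 kg/s
Case 3: m_dot = 85.35 kg/s
Ranking (highest first): 2, 3, 1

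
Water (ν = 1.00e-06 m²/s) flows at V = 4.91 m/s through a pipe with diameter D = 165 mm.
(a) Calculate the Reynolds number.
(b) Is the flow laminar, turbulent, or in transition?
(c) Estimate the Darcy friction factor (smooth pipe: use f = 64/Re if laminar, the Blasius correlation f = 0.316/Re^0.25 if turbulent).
(a) Re = V·D/ν = 4.91·0.165/1.00e-06 = 810150
(b) Flow regime: turbulent (Re > 4000)
(c) Friction factor: f = 0.316/Re^0.25 = 0.316/810150^0.25 = 0.01053 (Blasius is strictly valid for Re ≲ 1e5; used here as the smooth-pipe estimate the problem specifies)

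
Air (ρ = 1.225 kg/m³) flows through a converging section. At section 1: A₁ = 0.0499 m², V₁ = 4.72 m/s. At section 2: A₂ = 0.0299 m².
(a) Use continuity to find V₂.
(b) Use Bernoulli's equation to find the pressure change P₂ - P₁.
(a) Continuity: A₁V₁=A₂V₂ -> V₂=A₁V₁/A₂=0.0499*4.72/0.0299=7.88 m/s
(b) Bernoulli: P₂-P₁=0.5*rho*(V₁^2-V₂^2)/1000=0.5*1.225*(4.72^2-7.88^2)/1000=-0.02439 kPa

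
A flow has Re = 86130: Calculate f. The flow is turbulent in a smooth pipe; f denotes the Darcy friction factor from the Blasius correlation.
Formula: f = \frac{0.316}{Re^{0.25}}
f = 0.316/86130^0.25 = 0.01845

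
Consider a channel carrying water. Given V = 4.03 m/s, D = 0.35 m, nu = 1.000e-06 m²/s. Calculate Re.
Formula: Re = \frac{V D}{\nu}
Re = 4.03·0.35/1.000e-06 = 1.411e+06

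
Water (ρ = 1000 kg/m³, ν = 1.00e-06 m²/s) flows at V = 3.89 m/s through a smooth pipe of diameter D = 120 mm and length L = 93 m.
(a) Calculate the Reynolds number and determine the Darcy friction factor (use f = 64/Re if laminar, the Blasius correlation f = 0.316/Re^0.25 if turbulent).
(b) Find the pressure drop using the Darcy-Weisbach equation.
(a) Re = V·D/ν = 3.89·0.12/1.00e-06 = 466800 → turbulent (Re > 4000); f = 0.316/Re^0.25 = 0.316/466800^0.25 = 0.012089 (Blasius is strictly valid for Re ≲ 1e5; used here as the smooth-pipe estimate the problem specifies)
(b) Darcy-Weisbach: ΔP = f·(L/D)·½ρV²/1000 = 0.012089·(93/0.120)·½·1000·3.89²/1000 = 70.89 kPa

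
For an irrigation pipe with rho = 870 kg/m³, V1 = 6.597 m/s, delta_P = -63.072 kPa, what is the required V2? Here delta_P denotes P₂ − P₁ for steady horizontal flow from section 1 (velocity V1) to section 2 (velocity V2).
Formula: \Delta P = \frac{1}{2} \rho (V_1^2 - V_2^2)
Substituting knowns: -63.072 = 0.5·870·(6.597² − V2²)/1000
Solving for V2: V2 = √(6.597² − 2·(-63.072·1000)/870) = 13.73 m/s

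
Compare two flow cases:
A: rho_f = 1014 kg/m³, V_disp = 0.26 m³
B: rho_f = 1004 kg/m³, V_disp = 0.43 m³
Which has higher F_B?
F_B(A) = 2586 N, F_B(B) = 4235 N. Answer: B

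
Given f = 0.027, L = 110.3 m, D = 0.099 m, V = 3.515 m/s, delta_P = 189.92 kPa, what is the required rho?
Formula: \Delta P = f \frac{L}{D} \frac{\rho V^2}{2}
Substituting knowns: 189.92 = 0.027·(110.3/0.099)·0.5·rho·3.515²/1000
Solving for rho: rho = (189.92·1000)/(0.027·(110.3/0.099)·0.5·3.515²) = 1022 kg/m³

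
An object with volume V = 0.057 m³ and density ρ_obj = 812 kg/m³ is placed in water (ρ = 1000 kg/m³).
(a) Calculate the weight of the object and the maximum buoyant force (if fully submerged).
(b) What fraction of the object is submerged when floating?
(a) W=rho_obj*g*V=812*9.81*0.057=454.0 N; F_B(max)=rho*g*V=1000*9.81*0.057=559.2 N
(b) Floating fraction=rho_obj/rho=812/1000=0.812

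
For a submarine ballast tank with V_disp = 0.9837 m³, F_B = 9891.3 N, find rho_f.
Formula: F_B = \rho_f g V_{disp}
Substituting knowns: 9891.3 = rho_f·9.81·0.9837
Solving for rho_f: rho_f = 9891.3/(9.81·0.9837) = 1025 kg/m³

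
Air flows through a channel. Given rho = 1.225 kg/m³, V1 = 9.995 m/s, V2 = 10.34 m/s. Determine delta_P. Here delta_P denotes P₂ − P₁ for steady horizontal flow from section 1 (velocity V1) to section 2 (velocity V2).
Formula: \Delta P = \frac{1}{2} \rho (V_1^2 - V_2^2)
delta_P = 0.5·1.225·(9.995² − 10.34²)/1000 = -0.004297 kPa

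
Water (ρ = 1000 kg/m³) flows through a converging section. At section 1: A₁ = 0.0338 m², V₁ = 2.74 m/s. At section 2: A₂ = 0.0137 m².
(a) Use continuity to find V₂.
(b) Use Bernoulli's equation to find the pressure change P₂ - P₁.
(a) Continuity: A₁V₁=A₂V₂ -> V₂=A₁V₁/A₂=0.0338*2.74/0.0137=6.76 m/s
(b) Bernoulli: P₂-P₁=0.5*rho*(V₁^2-V₂^2)/1000=0.5*1000*(2.74^2-6.76^2)/1000=-19.09 kPa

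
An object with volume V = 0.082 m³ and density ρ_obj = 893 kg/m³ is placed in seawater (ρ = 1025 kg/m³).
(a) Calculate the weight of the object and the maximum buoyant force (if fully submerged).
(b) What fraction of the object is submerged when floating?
(a) W=rho_obj*g*V=893*9.81*0.082=718.3 N; F_B(max)=rho*g*V=1025*9.81*0.082=824.5 N
(b) Floating fraction=rho_obj/rho=893/1025=0.871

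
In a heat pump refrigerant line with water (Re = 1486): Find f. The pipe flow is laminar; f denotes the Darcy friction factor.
Formula: f = \frac{64}{Re}
f = 64/1486 = 0.04307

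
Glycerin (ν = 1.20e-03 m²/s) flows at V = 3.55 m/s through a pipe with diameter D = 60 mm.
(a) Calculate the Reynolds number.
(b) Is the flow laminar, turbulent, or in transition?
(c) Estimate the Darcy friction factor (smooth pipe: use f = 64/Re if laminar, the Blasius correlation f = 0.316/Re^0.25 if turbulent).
(a) Re = V·D/ν = 3.55·0.06/1.20e-03 = 177.5
(b) Flow regime: laminar (Re < 2300)
(c) Friction factor: f = 64/Re = 64/177.5 = 0.3606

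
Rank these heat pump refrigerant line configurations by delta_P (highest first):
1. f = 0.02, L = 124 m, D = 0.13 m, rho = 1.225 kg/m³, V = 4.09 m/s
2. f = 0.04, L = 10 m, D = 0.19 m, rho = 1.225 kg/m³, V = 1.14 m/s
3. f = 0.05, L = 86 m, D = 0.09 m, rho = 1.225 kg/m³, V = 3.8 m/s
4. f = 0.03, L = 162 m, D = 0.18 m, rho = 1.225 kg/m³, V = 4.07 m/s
Case 1: delta_P = 0.1955 kPa
Case 2: delta_P = 0.001676 kPa
Case 3: delta_P = 0.4226 kPa
Case 4: delta_P = 0.2739 kPa
Ranking (highest first): 3, 4, 1, 2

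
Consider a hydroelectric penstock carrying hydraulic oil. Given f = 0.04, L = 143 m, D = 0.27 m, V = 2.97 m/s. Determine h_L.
Formula: h_L = f \frac{L}{D} \frac{V^2}{2g}
h_L = 0.04·(143/0.27)·2.97²/(2·9.81) = 9.525 m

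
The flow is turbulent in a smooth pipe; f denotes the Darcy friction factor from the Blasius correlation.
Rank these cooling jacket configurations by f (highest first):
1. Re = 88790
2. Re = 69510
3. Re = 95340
Case 1: f = 0.01831
Case 2: f = 0.01946
Case 3: f = 0.01798
Ranking (highest first): 2, 1, 3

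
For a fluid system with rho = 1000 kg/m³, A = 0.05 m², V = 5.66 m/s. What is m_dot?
Formula: \dot{m} = \rho A V
m_dot = 1000·0.05·5.66 = 283 kg/s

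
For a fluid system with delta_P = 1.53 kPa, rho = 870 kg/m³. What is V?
Formula: V = \sqrt{\frac{2 \Delta P}{\rho}}
V = √(2·(1.53·1000)/870) = 1.875 m/s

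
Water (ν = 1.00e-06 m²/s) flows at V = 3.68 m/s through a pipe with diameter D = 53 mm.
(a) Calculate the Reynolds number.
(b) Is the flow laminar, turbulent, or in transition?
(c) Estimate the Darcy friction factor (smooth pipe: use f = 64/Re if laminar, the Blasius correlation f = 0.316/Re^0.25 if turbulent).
(a) Re = V·D/ν = 3.68·0.053/1.00e-06 = 195040
(b) Flow regime: turbulent (Re > 4000)
(c) Friction factor: f = 0.316/Re^0.25 = 0.316/195040^0.25 = 0.01504 (Blasius is strictly valid for Re ≲ 1e5; used here as the smooth-pipe estimate the problem specifies)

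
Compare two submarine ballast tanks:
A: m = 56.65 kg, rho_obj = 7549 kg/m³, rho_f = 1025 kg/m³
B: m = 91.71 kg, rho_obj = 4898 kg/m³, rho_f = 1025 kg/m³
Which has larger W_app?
W_app(A) = 480.3 N, W_app(B) = 711.4 N. Answer: B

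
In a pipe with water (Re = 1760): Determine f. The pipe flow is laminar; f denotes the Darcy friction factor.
Formula: f = \frac{64}{Re}
f = 64/1760 = 0.03636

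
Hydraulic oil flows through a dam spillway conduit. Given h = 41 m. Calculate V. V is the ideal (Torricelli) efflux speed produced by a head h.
Formula: V = \sqrt{2 g h}
V = √(2·9.81·41) = 28.36 m/s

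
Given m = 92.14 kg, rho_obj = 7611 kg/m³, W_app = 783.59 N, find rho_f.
Formula: W_{app} = mg\left(1 - \frac{\rho_f}{\rho_{obj}}\right)
Substituting knowns: 783.59 = 92.14·9.81·(1 − rho_f/7611)
Solving for rho_f: rho_f = 7611·(1 − 783.59/(92.14·9.81)) = 1013 kg/m³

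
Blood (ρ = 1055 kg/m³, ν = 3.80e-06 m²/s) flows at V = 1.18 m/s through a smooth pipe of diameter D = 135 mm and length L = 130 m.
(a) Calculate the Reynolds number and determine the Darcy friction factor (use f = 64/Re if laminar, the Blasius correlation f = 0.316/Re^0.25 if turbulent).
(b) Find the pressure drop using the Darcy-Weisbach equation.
(a) Re = V·D/ν = 1.18·0.135/3.80e-06 = 41921 → turbulent (Re > 4000); f = 0.316/Re^0.25 = 0.316/41921^0.25 = 0.022084
(b) Darcy-Weisbach: ΔP = f·(L/D)·½ρV²/1000 = 0.022084·(130/0.135)·½·1055·1.18²/1000 = 15.62 kPa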